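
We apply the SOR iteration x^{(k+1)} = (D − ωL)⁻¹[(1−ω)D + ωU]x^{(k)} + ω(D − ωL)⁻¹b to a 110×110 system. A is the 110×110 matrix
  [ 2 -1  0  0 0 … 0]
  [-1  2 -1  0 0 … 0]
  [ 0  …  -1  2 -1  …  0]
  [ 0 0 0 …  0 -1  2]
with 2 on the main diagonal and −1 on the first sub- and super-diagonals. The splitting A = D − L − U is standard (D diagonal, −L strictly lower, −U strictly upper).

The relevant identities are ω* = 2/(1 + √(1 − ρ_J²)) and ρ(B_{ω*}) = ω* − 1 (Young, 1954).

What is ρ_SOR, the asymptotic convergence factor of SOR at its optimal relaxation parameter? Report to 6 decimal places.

n=110: λ(B_J) = 1 − λ(A)/2 = cos(kπ/111); k=1 gives ρ_J = 0.999600.
√(1 − cos²(π/111)) = sin(π/111) ≈ 0.0282989.
Then 2/(1+√(1−ρ_J²)) = 2/(1+0.0282989); ω* = 2/1.0282989 = 1.944960.
Hence ρ(B_{ω*}) = 1.944960 − 1 = 0.944960.

ρ_SOR = 0.944960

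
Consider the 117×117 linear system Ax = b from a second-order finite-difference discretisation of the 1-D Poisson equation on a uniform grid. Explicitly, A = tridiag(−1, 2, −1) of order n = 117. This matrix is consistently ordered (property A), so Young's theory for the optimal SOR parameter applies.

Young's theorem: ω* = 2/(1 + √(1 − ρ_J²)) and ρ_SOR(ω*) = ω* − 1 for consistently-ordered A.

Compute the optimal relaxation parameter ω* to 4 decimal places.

ω* = 1.9481

n=117: λ(B_J) = 1 − λ(A)/2 = cos(kπ/118); k=1 gives ρ_J = 0.9996.
√(1−ρ_J²) = |sin(π/118)| = 0.02662
ω* = 2/(1+0.02662) = 1.9481
and ρ(B_{ω*}) = 1.9481 − 1 = 0.9481.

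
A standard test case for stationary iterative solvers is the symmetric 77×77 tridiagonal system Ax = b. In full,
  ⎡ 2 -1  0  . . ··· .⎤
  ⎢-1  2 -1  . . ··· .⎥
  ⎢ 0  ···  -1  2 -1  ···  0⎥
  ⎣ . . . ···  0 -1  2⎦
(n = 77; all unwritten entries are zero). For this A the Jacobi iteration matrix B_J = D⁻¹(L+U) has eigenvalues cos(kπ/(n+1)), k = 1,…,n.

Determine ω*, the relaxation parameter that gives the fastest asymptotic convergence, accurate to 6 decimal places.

ω* = 1.922585

[ρ_J] n=77: ρ(B_J) = cos(π/(n+1)) = cos(π/78) = 0.999189.
√(1−ρ_J²) simplifies to sin(π/78) = 0.0402659.
ω* = 2/(1+0.0402659) = 1.922585
ρ_SOR = ω* − 1 ≈ 0.922585.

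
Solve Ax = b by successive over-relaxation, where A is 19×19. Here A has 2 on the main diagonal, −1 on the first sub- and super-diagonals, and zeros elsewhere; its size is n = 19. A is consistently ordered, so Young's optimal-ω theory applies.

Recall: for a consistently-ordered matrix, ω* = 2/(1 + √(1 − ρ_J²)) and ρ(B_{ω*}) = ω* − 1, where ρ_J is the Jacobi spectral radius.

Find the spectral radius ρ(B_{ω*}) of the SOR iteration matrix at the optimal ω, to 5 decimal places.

½·tridiag(1,0,1) at n=19: λ_k = cos(kπ/20); max |λ| at k=1 ⇒ ρ_J = cos(π/20) ≈ 0.98769.
√(1−ρ_J²) simplifies to sin(π/20) = 0.156434.
[ω*] 2 ÷ (1 + 0.156434) = 2 ÷ 1.156434 = 1.72945.
At ω = 1.72945 every |λ(B_ω)| = ω−1, so ρ_SOR = 0.72945.

ρ_SOR = 0.72945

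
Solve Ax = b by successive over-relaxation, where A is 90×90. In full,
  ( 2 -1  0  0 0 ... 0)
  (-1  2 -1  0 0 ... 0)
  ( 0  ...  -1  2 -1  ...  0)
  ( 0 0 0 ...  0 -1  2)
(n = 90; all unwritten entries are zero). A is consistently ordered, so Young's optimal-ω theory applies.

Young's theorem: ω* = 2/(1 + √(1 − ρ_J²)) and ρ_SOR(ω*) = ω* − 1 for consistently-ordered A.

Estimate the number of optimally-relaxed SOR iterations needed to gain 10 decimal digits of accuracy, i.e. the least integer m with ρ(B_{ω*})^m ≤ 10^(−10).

m = 334

spectrum of D⁻¹(L+U) = {cos(kπ/91) : 1≤k≤90}; ρ_J = cos(π/91) = 0.9994041.
1 − cos²(π/91) = sin²(π/91) ⇒ √(1−ρ_J²) = sin(π/91) = 0.0345161.
[ω*] 2 ÷ (1 + 0.0345161) = 2 ÷ 1.0345161 = 1.9332710.
and ρ(B_{ω*}) = 1.9332710 − 1 = 0.9332710.
Need (0.9332710)^m ≤ 10^(−10): m ≥ 10·ln10/|ln 0.9332710| = 23.0259/0.0690597 = 333.420 ⇒ m = 334.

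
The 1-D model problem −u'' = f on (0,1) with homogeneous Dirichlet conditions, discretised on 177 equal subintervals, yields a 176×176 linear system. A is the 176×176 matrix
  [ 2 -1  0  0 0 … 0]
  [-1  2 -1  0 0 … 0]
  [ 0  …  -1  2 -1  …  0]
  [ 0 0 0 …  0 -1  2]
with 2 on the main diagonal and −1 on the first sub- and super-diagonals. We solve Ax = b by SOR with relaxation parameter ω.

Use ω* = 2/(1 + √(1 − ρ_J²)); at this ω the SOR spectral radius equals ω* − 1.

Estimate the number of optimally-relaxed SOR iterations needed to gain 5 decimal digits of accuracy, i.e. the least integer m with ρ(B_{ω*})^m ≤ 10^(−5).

m = 325

B_J for the 176×176 system has eigenvalues cos(kπ/177); ρ_J = cos(π/177) = 0.9998425.
√(1−ρ_J²) simplifies to sin(π/177) = 0.0177482.
ω* = 2/(1+0.0177482) = 1.9651226
At ω = 1.9651226 every |λ(B_ω)| = ω−1, so ρ_SOR = 0.9651226.
Need (0.9651226)^m ≤ 10^(−5): m ≥ 5·ln10/|ln 0.9651226| = 11.5129/0.0355001 = 324.306 ⇒ m = 325.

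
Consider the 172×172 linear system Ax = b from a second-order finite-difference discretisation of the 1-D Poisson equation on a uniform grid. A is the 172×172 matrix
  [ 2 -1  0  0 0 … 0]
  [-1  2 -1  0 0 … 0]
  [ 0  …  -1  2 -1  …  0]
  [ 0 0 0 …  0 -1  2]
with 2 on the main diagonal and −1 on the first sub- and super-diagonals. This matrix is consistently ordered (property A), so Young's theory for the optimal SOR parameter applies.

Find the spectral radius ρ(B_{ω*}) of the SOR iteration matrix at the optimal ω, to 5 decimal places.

ρ_SOR = 0.96433

B_J for the 172×172 system has eigenvalues cos(kπ/173); ρ_J = cos(π/173) = 0.99984.
√(1 − cos²(π/173)) = sin(π/173) ≈ 0.018158.
ω* = 2/(1 + 0.018158) = 2/1.018158 = 1.96433.
ρ(B_{ω*}) = ω*−1 = 0.96433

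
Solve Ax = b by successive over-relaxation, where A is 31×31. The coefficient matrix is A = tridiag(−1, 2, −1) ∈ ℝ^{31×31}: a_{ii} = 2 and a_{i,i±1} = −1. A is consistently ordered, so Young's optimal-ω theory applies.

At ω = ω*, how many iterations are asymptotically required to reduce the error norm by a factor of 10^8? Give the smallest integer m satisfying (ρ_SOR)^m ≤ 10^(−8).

½·tridiag(1,0,1) at n=31: λ_k = cos(kπ/32); max |λ| at k=1 ⇒ ρ_J = cos(π/32) ≈ 0.9951847.
√(1 − cos²(π/32)) = sin(π/32) ≈ 0.0980171.
So ω* = 2/1.0980171 = 1.8214653 (Young).
ρ_SOR = ω* − 1 = 1.8214653 − 1 = 0.8214653.
For 8 digits: m = 8·ln10 / (−ln 0.8214653) = 18.4207/0.196666 = 93.665; round up → m = 94.

m = 94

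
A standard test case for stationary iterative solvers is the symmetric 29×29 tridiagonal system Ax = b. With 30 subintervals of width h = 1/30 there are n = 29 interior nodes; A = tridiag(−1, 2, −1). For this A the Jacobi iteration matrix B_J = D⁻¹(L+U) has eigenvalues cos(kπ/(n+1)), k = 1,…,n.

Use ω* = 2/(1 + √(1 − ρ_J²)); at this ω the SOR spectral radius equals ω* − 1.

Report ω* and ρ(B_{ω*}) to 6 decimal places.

½·tridiag(1,0,1) at n=29: λ_k = cos(kπ/30); max |λ| at k=1 ⇒ ρ_J = cos(π/30) ≈ 0.994522.
root = sin(π/30) = 0.1045285  (since 1−cos² = sin²).
ω* = 2 / (1 + 0.1045285) = 2 / 1.1045285 ≈ 1.810727.
ρ(B_{ω*}) = ω*−1 = 0.810727

ω* = 1.810727, ρ_SOR = 0.810727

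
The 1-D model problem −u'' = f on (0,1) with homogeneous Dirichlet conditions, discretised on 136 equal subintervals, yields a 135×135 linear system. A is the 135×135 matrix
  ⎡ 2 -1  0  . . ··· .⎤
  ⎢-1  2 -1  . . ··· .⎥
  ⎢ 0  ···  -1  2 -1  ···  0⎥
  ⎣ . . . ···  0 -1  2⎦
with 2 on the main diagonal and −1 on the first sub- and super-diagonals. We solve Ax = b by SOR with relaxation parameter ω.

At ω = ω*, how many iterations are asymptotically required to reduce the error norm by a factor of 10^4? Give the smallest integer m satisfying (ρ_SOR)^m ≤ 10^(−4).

m = 200

ρ_J = max_k |cos(kπ/136)| = cos(π/136) = 0.9997332
1 − cos²(π/136) = sin²(π/136) ⇒ √(1−ρ_J²) = sin(π/136) = 0.0230979.
ω* = 2/(1 + 0.0230979) = 2/1.0230979 = 1.9548471.
Hence ρ(B_{ω*}) = 1.9548471 − 1 = 0.9548471.
m ≥ 4·ln10 / (−ln 0.9548471) = 199.340; smallest integer m = 200.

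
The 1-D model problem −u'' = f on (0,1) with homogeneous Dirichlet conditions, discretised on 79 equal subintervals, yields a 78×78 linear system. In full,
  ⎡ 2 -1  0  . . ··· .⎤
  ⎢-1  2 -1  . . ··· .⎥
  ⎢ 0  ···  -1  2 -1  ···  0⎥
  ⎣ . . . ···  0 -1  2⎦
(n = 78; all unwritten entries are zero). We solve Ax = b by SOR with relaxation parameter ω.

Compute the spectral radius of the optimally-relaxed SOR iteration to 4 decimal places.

½·tridiag(1,0,1) at n=78: λ_k = cos(kπ/79); max |λ| at k=1 ⇒ ρ_J = cos(π/79) ≈ 0.9992.
√(1 − cos²(π/79)) = sin(π/79) ≈ 0.03976.
[ω*] 2 ÷ (1 + 0.03976) = 2 ÷ 1.03976 = 1.9235.
ρ_SOR = ω* − 1 ≈ 0.9235.

ρ_SOR = 0.9235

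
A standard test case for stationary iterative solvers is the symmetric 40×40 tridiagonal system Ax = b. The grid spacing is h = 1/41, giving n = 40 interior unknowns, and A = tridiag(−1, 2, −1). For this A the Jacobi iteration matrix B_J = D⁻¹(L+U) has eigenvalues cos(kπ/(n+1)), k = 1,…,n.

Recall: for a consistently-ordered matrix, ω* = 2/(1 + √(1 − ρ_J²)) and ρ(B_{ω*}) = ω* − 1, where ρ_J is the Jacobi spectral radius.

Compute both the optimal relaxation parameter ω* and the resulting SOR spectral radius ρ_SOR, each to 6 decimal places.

ω* = 1.857788, ρ_SOR = 0.857788

n=40: λ(B_J) = 1 − λ(A)/2 = cos(kπ/41); k=1 gives ρ_J = 0.997066.
√(1−ρ_J²) simplifies to sin(π/41) = 0.0765493.
ω* = 2 / (1 + 0.0765493) = 2 / 1.0765493 ≈ 1.857788.
Hence ρ(B_{ω*}) = 1.857788 − 1 = 0.857788.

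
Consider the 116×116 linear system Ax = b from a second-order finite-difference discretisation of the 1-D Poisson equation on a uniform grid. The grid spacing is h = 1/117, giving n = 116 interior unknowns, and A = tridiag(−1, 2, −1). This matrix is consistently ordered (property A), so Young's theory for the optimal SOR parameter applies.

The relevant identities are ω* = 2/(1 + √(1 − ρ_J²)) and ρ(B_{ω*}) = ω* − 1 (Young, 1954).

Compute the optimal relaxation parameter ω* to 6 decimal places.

ρ_J = max_k |cos(kπ/117)| = cos(π/117) = 0.999640
√(1 − cos²(π/117)) = sin(π/117) ≈ 0.0268480.
ω* = 2/(1 + 0.0268480) = 2/1.0268480 = 1.947708.
At ω = 1.947708 every |λ(B_ω)| = ω−1, so ρ_SOR = 0.947708.

ω* = 1.947708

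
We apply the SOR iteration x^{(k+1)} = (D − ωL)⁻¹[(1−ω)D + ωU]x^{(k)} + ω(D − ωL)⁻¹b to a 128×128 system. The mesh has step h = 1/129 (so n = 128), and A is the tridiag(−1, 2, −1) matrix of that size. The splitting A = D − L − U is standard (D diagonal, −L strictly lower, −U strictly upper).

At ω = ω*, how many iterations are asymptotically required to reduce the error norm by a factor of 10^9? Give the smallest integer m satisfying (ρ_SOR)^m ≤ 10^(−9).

n=128: λ(B_J) = 1 − λ(A)/2 = cos(kπ/129); k=1 gives ρ_J = 0.9997035.
√(1−ρ_J²) simplifies to sin(π/129) = 0.0243510.
Then 2/(1+√(1−ρ_J²)) = 2/(1+0.0243510); ω* = 2/1.0243510 = 1.9524558.
ρ_SOR = ω* − 1 = 1.9524558 − 1 = 0.9524558.
ρ_SOR^m ≤ 10^(−9) ⇔ m ≥ 9·ln10/(−ln 0.9524558) = 20.7233/0.0487116 = 425.428; m = ⌈425.428⌉ = 426.

m = 426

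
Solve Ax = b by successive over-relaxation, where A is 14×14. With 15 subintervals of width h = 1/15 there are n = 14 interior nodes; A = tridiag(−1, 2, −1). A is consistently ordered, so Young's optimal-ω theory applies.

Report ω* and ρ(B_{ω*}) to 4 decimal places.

ρ_J = max_k |cos(kπ/15)| = cos(π/15) = 0.9781
√(1 − cos²(π/15)) = sin(π/15) ≈ 0.20791.
ω* = 2/(1 + 0.20791) = 2/1.20791 = 1.6558.
ρ_SOR = ω* − 1 = 1.6558 − 1 = 0.6558.

ω* = 1.6558, ρ_SOR = 0.6558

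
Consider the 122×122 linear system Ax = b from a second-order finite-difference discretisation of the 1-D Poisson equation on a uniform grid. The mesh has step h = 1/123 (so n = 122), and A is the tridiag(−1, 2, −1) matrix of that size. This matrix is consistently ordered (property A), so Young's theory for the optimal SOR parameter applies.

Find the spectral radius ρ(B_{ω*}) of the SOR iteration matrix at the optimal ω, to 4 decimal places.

ρ_SOR = 0.9502

n=122: λ(B_J) = 1 − λ(A)/2 = cos(kπ/123); k=1 gives ρ_J = 0.9997.
√(1−ρ_J²) simplifies to sin(π/123) = 0.02554.
ω* = 2/(1+0.02554) = 1.9502
ρ_SOR = ω* − 1 = 1.9502 − 1 = 0.9502.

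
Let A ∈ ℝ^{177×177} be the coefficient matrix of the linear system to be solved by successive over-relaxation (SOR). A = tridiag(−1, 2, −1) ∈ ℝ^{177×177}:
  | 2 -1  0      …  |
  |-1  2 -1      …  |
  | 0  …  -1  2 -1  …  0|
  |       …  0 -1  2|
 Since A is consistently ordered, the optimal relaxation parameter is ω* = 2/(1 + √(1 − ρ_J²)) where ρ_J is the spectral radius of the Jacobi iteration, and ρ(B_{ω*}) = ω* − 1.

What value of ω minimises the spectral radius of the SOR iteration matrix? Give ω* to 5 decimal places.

ω* = 1.96532

[ρ_J] n=177: ρ(B_J) = cos(π/(n+1)) = cos(π/178) = 0.99984.
√(1−ρ_J²) = |sin(π/178)| = 0.017648
ω* = 2/(1 + 0.017648) = 2/1.017648 = 1.96532.
Hence ρ(B_{ω*}) = 1.96532 − 1 = 0.96532.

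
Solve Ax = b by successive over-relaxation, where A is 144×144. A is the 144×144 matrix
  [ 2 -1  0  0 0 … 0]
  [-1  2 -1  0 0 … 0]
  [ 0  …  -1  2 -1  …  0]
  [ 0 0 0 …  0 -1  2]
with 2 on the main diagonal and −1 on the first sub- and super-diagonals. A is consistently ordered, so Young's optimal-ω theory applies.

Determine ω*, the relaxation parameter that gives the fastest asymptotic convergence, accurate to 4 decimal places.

n=144: λ(B_J) = 1 − λ(A)/2 = cos(kπ/145); k=1 gives ρ_J = 0.9998.
root = sin(π/145) = 0.02166  (since 1−cos² = sin²).
ω* = 2/(1 + 0.02166) = 2/1.02166 = 1.9576.
ρ_SOR = ω* − 1 ≈ 0.9576.

ω* = 1.9576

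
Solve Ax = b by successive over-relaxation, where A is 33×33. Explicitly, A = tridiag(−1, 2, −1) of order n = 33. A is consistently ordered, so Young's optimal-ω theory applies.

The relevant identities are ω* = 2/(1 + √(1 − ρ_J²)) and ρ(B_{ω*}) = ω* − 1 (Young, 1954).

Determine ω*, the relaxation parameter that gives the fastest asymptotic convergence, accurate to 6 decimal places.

ω* = 1.831052

[ρ_J] n=33: ρ(B_J) = cos(π/(n+1)) = cos(π/34) = 0.995734.
√(1−ρ_J²) = |sin(π/34)| = 0.0922684
So ω* = 2/1.0922684 = 1.831052 (Young).
and ρ(B_{ω*}) = 1.831052 − 1 = 0.831052.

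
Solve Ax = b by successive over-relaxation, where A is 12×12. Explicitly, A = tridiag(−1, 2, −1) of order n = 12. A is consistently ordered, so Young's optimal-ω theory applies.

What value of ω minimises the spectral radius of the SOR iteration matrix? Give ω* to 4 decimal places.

With n=12, ρ(Jacobi) = cos(π/13) = 0.9709.
√(1−ρ_J²) = |sin(π/13)| = 0.23932
ω* = 2/(1 + 0.23932) = 2/1.23932 = 1.6138.
and ρ(B_{ω*}) = 1.6138 − 1 = 0.6138.

ω* = 1.6138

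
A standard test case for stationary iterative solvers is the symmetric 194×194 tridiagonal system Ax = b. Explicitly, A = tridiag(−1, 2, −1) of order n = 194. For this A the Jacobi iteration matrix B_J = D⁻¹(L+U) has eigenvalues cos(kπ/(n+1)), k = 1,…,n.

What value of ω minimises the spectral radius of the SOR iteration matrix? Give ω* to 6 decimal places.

[ρ_J] n=194: ρ(B_J) = cos(π/(n+1)) = cos(π/195) = 0.999870.
1 − cos²(π/195) = sin²(π/195) ⇒ √(1−ρ_J²) = sin(π/195) = 0.0161100.
Young: ω* = 2/(1+√(1−ρ_J²)) = 2/(1+0.0161100) = 2/1.0161100 = 1.968291.
ρ(B_{ω*}) = ω*−1 = 0.968291

ω* = 1.968291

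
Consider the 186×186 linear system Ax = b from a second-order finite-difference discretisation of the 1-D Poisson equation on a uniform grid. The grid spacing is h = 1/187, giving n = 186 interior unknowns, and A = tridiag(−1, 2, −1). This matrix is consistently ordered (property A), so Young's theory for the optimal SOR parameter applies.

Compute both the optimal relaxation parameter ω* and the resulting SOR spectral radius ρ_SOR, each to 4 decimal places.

[ρ_J] n=186: ρ(B_J) = cos(π/(n+1)) = cos(π/187) = 0.9999.
√(1−ρ_J²) simplifies to sin(π/187) = 0.01680.
ω* = 2 / (1 + 0.01680) = 2 / 1.01680 ≈ 1.9670.
ρ(B_{ω*}) = ω*−1 = 0.9670

ω* = 1.9670, ρ_SOR = 0.9670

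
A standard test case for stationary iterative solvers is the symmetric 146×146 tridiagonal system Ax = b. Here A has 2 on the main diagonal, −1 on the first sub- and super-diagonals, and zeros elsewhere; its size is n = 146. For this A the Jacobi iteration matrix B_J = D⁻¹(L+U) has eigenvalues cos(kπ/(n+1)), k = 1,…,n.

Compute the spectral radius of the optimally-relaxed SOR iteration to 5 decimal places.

[ρ_J] n=146: ρ(B_J) = cos(π/(n+1)) = cos(π/147) = 0.99977.
root = sin(π/147) = 0.021370  (since 1−cos² = sin²).
ω* = 2/(1+0.021370) = 1.95815
ρ_SOR = ω* − 1 = 1.95815 − 1 = 0.95815.

ρ_SOR = 0.95815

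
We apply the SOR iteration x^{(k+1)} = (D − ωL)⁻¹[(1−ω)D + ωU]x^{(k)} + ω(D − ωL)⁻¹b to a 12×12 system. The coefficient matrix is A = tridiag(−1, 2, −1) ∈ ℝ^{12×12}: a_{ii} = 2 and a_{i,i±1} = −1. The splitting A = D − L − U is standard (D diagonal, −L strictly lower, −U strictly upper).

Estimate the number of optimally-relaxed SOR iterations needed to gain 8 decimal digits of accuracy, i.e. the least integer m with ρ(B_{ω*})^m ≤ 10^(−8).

m = 38

½·tridiag(1,0,1) at n=12: λ_k = cos(kπ/13); max |λ| at k=1 ⇒ ρ_J = cos(π/13) ≈ 0.9709418.
√(1−ρ_J²) = |sin(π/13)| = 0.2393157
ω* = 2/(1+0.2393157) = 1.6137938
ρ_SOR = ω* − 1 = 1.6137938 − 1 = 0.6137938.
ρ_SOR^m ≤ 10^(−8) ⇔ m ≥ 8·ln10/(−ln 0.6137938) = 18.4207/0.488096 = 37.740; m = ⌈37.740⌉ = 38.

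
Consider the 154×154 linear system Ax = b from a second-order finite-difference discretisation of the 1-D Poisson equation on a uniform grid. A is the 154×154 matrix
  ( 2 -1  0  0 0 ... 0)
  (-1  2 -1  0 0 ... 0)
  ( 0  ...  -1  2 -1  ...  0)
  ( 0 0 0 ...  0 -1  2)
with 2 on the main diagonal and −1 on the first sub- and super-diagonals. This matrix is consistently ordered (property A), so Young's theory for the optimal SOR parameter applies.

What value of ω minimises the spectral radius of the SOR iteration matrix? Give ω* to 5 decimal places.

With n=154, ρ(Jacobi) = cos(π/155) = 0.99979.
1 − cos²(π/155) = sin²(π/155) ⇒ √(1−ρ_J²) = sin(π/155) = 0.020267.
ω* = 2/(1 + 0.020267) = 2/1.020267 = 1.96027.
and ρ(B_{ω*}) = 1.96027 − 1 = 0.96027.

ω* = 1.96027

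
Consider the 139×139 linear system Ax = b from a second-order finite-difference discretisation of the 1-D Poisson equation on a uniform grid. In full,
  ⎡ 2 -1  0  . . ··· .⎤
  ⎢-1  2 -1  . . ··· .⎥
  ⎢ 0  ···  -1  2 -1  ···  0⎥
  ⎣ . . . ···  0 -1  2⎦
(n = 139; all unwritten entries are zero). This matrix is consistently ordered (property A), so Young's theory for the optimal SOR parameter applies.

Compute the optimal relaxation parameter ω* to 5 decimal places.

[ρ_J] n=139: ρ(B_J) = cos(π/(n+1)) = cos(π/140) = 0.99975.
root = sin(π/140) = 0.022438  (since 1−cos² = sin²).
So ω* = 2/1.022438 = 1.95611 (Young).
[ρ_SOR] ω* − 1 = 0.95611.

ω* = 1.95611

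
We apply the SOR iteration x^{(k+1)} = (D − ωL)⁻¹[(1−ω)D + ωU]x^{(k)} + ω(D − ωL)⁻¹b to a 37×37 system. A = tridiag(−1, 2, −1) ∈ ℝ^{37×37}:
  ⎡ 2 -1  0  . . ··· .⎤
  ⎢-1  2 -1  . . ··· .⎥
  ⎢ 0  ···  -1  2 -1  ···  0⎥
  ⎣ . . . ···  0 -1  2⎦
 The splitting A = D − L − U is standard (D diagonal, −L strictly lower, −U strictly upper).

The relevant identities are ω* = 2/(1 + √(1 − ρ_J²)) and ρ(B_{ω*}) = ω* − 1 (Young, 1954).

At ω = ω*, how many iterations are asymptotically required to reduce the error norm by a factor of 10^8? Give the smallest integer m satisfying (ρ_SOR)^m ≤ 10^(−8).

With n=37, ρ(Jacobi) = cos(π/38) = 0.9965845.
√(1−ρ_J²) simplifies to sin(π/38) = 0.0825793.
[ω*] 2 ÷ (1 + 0.0825793) = 2 ÷ 1.0825793 = 1.8474397.
[ρ_SOR] ω* − 1 = 0.8474397.
m ≥ 8·ln10 / (−ln 0.8474397) = 111.279; smallest integer m = 112.

m = 112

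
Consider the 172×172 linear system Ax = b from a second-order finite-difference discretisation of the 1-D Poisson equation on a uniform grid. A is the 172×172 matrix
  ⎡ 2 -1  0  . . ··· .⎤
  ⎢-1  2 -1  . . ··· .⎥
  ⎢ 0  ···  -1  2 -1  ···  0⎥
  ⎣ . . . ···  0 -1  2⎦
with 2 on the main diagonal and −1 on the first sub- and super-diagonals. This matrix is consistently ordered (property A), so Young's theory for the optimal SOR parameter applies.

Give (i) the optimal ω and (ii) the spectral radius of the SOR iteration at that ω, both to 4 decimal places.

spectrum of D⁻¹(L+U) = {cos(kπ/173) : 1≤k≤172}; ρ_J = cos(π/173) = 0.9998.
√(1−ρ_J²) simplifies to sin(π/173) = 0.01816.
Young: ω* = 2/(1+√(1−ρ_J²)) = 2/(1+0.01816) = 2/1.01816 = 1.9643.
[ρ_SOR] ω* − 1 = 0.9643.

ω* = 1.9643, ρ_SOR = 0.9643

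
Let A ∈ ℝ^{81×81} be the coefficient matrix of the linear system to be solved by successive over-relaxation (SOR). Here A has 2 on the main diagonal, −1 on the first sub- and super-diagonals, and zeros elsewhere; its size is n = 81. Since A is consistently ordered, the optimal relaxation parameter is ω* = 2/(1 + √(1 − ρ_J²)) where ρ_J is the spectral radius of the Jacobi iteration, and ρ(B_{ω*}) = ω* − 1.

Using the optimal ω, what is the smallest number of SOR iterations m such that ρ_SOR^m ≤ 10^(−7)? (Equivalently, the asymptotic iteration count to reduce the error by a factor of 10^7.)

spectrum of D⁻¹(L+U) = {cos(kπ/82) : 1≤k≤81}; ρ_J = cos(π/82) = 0.9992662.
1 − cos²(π/82) = sin²(π/82) ⇒ √(1−ρ_J²) = sin(π/82) = 0.0383027.
So ω* = 2/1.0383027 = 1.9262206 (Young).
At ω = 1.9262206 every |λ(B_ω)| = ω−1, so ρ_SOR = 0.9262206.
For 7 digits: m = 7·ln10 / (−ln 0.9262206) = 16.1181/0.0766428 = 210.302; round up → m = 211.

m = 211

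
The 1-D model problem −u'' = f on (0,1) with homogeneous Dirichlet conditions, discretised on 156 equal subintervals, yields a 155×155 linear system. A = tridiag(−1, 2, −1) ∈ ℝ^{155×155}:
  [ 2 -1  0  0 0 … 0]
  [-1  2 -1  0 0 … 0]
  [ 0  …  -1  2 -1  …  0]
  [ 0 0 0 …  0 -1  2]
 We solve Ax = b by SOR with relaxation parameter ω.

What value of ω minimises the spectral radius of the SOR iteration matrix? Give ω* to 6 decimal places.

n=155: λ(B_J) = 1 − λ(A)/2 = cos(kπ/156); k=1 gives ρ_J = 0.999797.
√(1 − cos²(π/156)) = sin(π/156) ≈ 0.0201371.
Young: ω* = 2/(1+√(1−ρ_J²)) = 2/(1+0.0201371) = 2/1.0201371 = 1.960521.
ρ_SOR = ω* − 1 = 1.960521 − 1 = 0.960521.

ω* = 1.960521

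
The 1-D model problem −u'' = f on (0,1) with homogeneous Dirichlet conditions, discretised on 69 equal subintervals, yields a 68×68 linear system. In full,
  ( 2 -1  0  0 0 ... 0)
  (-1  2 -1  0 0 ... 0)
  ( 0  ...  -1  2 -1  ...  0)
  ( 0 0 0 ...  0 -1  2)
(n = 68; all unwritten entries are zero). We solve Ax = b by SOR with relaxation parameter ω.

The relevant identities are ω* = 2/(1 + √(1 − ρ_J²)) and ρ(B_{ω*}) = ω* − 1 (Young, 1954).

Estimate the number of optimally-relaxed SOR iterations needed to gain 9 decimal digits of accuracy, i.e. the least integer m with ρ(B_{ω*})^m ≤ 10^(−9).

m = 228

n=68: λ(B_J) = 1 − λ(A)/2 = cos(kπ/69); k=1 gives ρ_J = 0.9989637.
√(1−ρ_J²) = |sin(π/69)| = 0.0455146
[ω*] 2 ÷ (1 + 0.0455146) = 2 ÷ 1.0455146 = 1.9129336.
and ρ(B_{ω*}) = 1.9129336 − 1 = 0.9129336.
m ≥ 9·ln10 / (−ln 0.9129336) = 227.498; smallest integer m = 228.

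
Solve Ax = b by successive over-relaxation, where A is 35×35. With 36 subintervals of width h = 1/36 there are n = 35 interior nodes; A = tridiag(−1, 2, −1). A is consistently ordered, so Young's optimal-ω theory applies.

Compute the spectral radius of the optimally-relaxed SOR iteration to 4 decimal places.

B_J for the 35×35 system has eigenvalues cos(kπ/36); ρ_J = cos(π/36) = 0.9962.
√(1−ρ_J²) simplifies to sin(π/36) = 0.08716.
ω* = 2 / (1 + 0.08716) = 2 / 1.08716 ≈ 1.8397.
Hence ρ(B_{ω*}) = 1.8397 − 1 = 0.8397.

ρ_SOR = 0.8397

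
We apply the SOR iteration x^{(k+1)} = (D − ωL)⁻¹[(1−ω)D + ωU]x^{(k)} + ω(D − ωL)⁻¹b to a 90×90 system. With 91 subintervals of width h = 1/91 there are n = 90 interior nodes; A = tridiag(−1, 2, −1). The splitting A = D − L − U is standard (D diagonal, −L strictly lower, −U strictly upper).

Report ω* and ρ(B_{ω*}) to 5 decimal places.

ω* = 1.93327, ρ_SOR = 0.93327

B_J for the 90×90 system has eigenvalues cos(kπ/91); ρ_J = cos(π/91) = 0.99940.
√(1−ρ_J²) simplifies to sin(π/91) = 0.034516.
Then 2/(1+√(1−ρ_J²)) = 2/(1+0.034516); ω* = 2/1.034516 = 1.93327.
[ρ_SOR] ω* − 1 = 0.93327.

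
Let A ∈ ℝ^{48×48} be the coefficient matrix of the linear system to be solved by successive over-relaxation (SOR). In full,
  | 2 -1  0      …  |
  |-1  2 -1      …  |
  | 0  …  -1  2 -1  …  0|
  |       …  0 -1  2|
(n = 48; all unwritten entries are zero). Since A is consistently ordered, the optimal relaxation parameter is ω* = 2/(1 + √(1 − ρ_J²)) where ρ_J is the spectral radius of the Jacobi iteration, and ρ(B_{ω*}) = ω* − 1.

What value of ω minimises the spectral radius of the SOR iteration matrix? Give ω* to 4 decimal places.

ρ_J = max_k |cos(kπ/49)| = cos(π/49) = 0.9979
√(1−ρ_J²) simplifies to sin(π/49) = 0.06407.
[ω*] 2 ÷ (1 + 0.06407) = 2 ÷ 1.06407 = 1.8796.
and ρ(B_{ω*}) = 1.8796 − 1 = 0.8796.

ω* = 1.8796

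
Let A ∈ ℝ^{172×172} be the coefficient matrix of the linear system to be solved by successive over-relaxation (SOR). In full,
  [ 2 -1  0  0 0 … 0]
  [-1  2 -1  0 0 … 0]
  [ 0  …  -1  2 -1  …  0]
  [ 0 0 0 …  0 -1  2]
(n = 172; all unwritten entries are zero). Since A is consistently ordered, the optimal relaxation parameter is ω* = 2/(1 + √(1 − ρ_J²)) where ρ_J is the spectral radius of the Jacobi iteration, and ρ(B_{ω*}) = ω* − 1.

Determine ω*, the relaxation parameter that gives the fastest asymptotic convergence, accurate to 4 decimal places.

½·tridiag(1,0,1) at n=172: λ_k = cos(kπ/173); max |λ| at k=1 ⇒ ρ_J = cos(π/173) ≈ 0.9998.
1 − cos²(π/173) = sin²(π/173) ⇒ √(1−ρ_J²) = sin(π/173) = 0.01816.
So ω* = 2/1.01816 = 1.9643 (Young).
ρ(B_{ω*}) = ω*−1 = 0.9643

ω* = 1.9643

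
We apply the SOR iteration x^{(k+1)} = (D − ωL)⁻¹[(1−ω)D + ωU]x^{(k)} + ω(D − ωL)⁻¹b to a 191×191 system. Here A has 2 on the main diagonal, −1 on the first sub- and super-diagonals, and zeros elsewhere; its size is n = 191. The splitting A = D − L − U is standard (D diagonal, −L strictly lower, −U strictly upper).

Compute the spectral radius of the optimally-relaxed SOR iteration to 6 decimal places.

ρ_SOR = 0.967803

n=191: λ(B_J) = 1 − λ(A)/2 = cos(kπ/192); k=1 gives ρ_J = 0.999866.
1 − cos²(π/192) = sin²(π/192) ⇒ √(1−ρ_J²) = sin(π/192) = 0.0163617.
So ω* = 2/1.0163617 = 1.967803 (Young).
ρ_SOR = ω* − 1 = 1.967803 − 1 = 0.967803.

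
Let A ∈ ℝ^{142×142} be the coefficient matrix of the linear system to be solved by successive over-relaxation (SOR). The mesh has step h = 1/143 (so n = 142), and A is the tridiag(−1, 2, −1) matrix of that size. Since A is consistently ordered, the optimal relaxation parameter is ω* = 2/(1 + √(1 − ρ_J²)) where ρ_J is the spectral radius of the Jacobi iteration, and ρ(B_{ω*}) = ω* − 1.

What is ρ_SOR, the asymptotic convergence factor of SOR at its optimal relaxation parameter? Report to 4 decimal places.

B_J for the 142×142 system has eigenvalues cos(kπ/143); ρ_J = cos(π/143) = 0.9998.
root = sin(π/143) = 0.02197  (since 1−cos² = sin²).
ω* = 2/(1 + 0.02197) = 2/1.02197 = 1.9570.
Hence ρ(B_{ω*}) = 1.9570 − 1 = 0.9570.

ρ_SOR = 0.9570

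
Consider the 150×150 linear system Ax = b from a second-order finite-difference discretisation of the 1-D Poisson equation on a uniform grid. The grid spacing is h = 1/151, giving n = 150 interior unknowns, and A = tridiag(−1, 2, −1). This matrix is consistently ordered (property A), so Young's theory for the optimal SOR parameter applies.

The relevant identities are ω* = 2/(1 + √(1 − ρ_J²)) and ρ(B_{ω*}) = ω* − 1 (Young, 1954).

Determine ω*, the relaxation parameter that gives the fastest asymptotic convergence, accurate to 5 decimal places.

ω* = 1.95924

B_J for the 150×150 system has eigenvalues cos(kπ/151); ρ_J = cos(π/151) = 0.99978.
1 − cos²(π/151) = sin²(π/151) ⇒ √(1−ρ_J²) = sin(π/151) = 0.020804.
Then 2/(1+√(1−ρ_J²)) = 2/(1+0.020804); ω* = 2/1.020804 = 1.95924.
At ω = 1.95924 every |λ(B_ω)| = ω−1, so ρ_SOR = 0.95924.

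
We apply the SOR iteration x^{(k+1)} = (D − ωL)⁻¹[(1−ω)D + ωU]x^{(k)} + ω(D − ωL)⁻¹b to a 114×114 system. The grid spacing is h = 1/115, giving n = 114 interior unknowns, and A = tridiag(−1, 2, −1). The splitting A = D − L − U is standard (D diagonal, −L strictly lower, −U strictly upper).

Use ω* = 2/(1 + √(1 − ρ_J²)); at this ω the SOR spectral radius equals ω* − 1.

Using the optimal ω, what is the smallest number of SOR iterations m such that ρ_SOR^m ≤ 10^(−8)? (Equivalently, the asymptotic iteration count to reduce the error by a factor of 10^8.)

m = 338

With n=114, ρ(Jacobi) = cos(π/115) = 0.9996269.
√(1−ρ_J²) = |sin(π/115)| = 0.0273148
Young: ω* = 2/(1+√(1−ρ_J²)) = 2/(1+0.0273148) = 2/1.0273148 = 1.9468229.
[ρ_SOR] ω* − 1 = 0.9468229.
8·ln10 = 18.4207; −ln(0.9468229) = 0.0546432; m = ⌈18.4207/0.0546432⌉ = ⌈337.109⌉ = 338.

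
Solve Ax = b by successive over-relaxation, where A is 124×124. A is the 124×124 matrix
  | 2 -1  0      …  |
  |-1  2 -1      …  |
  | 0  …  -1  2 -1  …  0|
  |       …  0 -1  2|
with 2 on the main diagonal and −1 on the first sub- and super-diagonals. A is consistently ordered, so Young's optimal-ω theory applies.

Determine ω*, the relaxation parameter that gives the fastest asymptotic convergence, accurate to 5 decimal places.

[ρ_J] n=124: ρ(B_J) = cos(π/(n+1)) = cos(π/125) = 0.99968.
1 − cos²(π/125) = sin²(π/125) ⇒ √(1−ρ_J²) = sin(π/125) = 0.025130.
ω* = 2/(1+0.025130) = 1.95097
ρ_SOR = ω* − 1 = 1.95097 − 1 = 0.95097.

ω* = 1.95097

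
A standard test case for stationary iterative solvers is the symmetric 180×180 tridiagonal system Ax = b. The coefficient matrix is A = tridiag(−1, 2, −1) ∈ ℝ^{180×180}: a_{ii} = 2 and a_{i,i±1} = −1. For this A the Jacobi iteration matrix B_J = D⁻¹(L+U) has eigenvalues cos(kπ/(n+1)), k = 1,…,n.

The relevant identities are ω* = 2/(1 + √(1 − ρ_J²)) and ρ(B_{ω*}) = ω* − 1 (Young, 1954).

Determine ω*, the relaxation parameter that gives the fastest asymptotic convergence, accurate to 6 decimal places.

ω* = 1.965880

spectrum of D⁻¹(L+U) = {cos(kπ/181) : 1≤k≤180}; ρ_J = cos(π/181) = 0.999849.
√(1 − cos²(π/181)) = sin(π/181) ≈ 0.0173560.
ω* = 2/(1+0.0173560) = 1.965880
and ρ(B_{ω*}) = 1.965880 − 1 = 0.965880.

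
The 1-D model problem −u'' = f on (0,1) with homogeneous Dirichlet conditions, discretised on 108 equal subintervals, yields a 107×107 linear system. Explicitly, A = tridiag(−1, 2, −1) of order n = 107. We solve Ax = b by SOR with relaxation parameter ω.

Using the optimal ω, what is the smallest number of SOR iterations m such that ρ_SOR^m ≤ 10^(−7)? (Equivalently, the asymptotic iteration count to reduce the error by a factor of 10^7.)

n=107: λ(B_J) = 1 − λ(A)/2 = cos(kπ/108); k=1 gives ρ_J = 0.9995770.
√(1−ρ_J²) = |sin(π/108)| = 0.0290847
ω* = 2/(1+0.0290847) = 1.9434746
Hence ρ(B_{ω*}) = 1.9434746 − 1 = 0.9434746.
7·ln10 = 16.1181; −ln(0.9434746) = 0.0581858; m = ⌈16.1181/0.0581858⌉ = ⌈277.011⌉ = 278.

m = 278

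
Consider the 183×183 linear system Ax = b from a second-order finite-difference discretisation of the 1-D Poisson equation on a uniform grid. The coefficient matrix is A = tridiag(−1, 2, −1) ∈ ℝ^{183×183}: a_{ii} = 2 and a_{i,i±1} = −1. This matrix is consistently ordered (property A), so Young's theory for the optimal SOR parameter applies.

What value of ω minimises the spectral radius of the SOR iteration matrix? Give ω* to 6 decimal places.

ω* = 1.966427

[ρ_J] n=183: ρ(B_J) = cos(π/(n+1)) = cos(π/184) = 0.999854.
1 − cos²(π/184) = sin²(π/184) ⇒ √(1−ρ_J²) = sin(π/184) = 0.0170730.
ω* = 2/(1+0.0170730) = 1.966427
ρ_SOR = ω* − 1 = 1.966427 − 1 = 0.966427.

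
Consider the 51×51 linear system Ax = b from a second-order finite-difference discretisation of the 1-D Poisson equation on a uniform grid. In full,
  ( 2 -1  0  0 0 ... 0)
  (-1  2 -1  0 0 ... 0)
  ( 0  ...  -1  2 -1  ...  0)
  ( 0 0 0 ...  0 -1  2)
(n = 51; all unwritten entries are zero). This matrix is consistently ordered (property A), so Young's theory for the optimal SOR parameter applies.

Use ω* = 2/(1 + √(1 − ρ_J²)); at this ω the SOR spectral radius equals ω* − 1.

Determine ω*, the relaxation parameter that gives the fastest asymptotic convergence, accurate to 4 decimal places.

ω* = 1.8861

B_J for the 51×51 system has eigenvalues cos(kπ/52); ρ_J = cos(π/52) = 0.9982.
√(1−ρ_J²) = |sin(π/52)| = 0.06038
So ω* = 2/1.06038 = 1.8861 (Young).
and ρ(B_{ω*}) = 1.8861 − 1 = 0.8861.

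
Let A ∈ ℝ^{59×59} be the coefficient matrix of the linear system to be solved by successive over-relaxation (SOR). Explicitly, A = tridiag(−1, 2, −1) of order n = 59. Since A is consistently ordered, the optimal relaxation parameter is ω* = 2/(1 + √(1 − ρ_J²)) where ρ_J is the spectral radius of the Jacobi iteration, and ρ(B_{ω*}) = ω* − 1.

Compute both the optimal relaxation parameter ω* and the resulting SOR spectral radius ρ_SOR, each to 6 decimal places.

ω* = 1.900534, ρ_SOR = 0.900534

n=59: λ(B_J) = 1 − λ(A)/2 = cos(kπ/60); k=1 gives ρ_J = 0.998630.
√(1 − cos²(π/60)) = sin(π/60) ≈ 0.0523360.
[ω*] 2 ÷ (1 + 0.0523360) = 2 ÷ 1.0523360 = 1.900534.
Hence ρ(B_{ω*}) = 1.900534 − 1 = 0.900534.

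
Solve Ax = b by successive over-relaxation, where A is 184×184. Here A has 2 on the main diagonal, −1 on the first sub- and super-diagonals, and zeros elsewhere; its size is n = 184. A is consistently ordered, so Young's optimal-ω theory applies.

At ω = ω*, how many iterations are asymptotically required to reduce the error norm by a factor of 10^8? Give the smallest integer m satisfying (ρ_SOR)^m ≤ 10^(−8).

m = 543

spectrum of D⁻¹(L+U) = {cos(kπ/185) : 1≤k≤184}; ρ_J = cos(π/185) = 0.9998558.
√(1−ρ_J²) = |sin(π/185)| = 0.0169808
ω* = 2/(1 + 0.0169808) = 2/1.0169808 = 1.9666055.
and ρ(B_{ω*}) = 1.9666055 − 1 = 0.9666055.
Need (0.9666055)^m ≤ 10^(−8): m ≥ 8·ln10/|ln 0.9666055| = 18.4207/0.0339648 = 542.347 ⇒ m = 543.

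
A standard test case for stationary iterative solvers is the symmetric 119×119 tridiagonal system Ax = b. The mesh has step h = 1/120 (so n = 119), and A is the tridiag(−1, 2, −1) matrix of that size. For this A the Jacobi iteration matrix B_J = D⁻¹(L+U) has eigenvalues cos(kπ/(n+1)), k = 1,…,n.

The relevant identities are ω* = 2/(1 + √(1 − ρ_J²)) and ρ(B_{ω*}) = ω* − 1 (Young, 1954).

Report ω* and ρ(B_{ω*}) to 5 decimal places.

½·tridiag(1,0,1) at n=119: λ_k = cos(kπ/120); max |λ| at k=1 ⇒ ρ_J = cos(π/120) ≈ 0.99966.
1 − cos²(π/120) = sin²(π/120) ⇒ √(1−ρ_J²) = sin(π/120) = 0.026177.
Young: ω* = 2/(1+√(1−ρ_J²)) = 2/(1+0.026177) = 2/1.026177 = 1.94898.
ρ(B_{ω*}) = ω*−1 = 0.94898

ω* = 1.94898, ρ_SOR = 0.94898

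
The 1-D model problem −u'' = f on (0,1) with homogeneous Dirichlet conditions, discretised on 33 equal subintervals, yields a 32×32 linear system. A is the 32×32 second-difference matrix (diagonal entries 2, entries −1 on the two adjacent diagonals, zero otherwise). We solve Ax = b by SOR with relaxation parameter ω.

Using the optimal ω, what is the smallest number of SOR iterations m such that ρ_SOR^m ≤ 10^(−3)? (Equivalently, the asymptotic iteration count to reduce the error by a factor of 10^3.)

n=32: λ(B_J) = 1 − λ(A)/2 = cos(kπ/33); k=1 gives ρ_J = 0.9954719.
√(1−ρ_J²) = |sin(π/33)| = 0.0950560
So ω* = 2/1.0950560 = 1.8263906 (Young).
At ω = 1.8263906 every |λ(B_ω)| = ω−1, so ρ_SOR = 0.8263906.
ρ_SOR^m ≤ 10^(−3) ⇔ m ≥ 3·ln10/(−ln 0.8263906) = 6.90776/0.190688 = 36.225; m = ⌈36.225⌉ = 37.

m = 37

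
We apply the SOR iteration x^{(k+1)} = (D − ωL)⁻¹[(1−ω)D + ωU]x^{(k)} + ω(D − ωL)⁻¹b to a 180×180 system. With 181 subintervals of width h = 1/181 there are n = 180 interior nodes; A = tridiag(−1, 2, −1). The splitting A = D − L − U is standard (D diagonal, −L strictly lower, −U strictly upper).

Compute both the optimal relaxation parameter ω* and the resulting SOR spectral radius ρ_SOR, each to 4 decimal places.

B_J for the 180×180 system has eigenvalues cos(kπ/181); ρ_J = cos(π/181) = 0.9998.
root = sin(π/181) = 0.01736  (since 1−cos² = sin²).
ω* = 2/(1 + 0.01736) = 2/1.01736 = 1.9659.
At ω = 1.9659 every |λ(B_ω)| = ω−1, so ρ_SOR = 0.9659.

ω* = 1.9659, ρ_SOR = 0.9659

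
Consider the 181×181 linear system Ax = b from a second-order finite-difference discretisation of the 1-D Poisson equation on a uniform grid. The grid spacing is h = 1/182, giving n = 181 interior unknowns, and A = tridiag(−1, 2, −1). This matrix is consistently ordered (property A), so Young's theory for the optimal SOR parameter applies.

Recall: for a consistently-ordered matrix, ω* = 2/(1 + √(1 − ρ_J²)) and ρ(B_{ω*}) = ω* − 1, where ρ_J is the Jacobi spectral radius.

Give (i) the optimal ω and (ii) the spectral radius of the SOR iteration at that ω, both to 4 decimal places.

ω* = 1.9661, ρ_SOR = 0.9661

B_J for the 181×181 system has eigenvalues cos(kπ/182); ρ_J = cos(π/182) = 0.9999.
√(1 − cos²(π/182)) = sin(π/182) ≈ 0.01726.
So ω* = 2/1.01726 = 1.9661 (Young).
ρ_SOR = ω* − 1 ≈ 0.9661.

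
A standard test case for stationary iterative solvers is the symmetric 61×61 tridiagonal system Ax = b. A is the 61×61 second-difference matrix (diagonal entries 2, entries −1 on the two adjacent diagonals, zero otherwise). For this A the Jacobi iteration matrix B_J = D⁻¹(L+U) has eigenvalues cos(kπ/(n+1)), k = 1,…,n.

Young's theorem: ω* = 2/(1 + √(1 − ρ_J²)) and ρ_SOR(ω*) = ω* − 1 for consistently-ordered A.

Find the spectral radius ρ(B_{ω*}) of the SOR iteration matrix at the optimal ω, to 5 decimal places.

ρ_SOR = 0.90359

n=61: λ(B_J) = 1 − λ(A)/2 = cos(kπ/62); k=1 gives ρ_J = 0.99872.
√(1−ρ_J²) simplifies to sin(π/62) = 0.050649.
Then 2/(1+√(1−ρ_J²)) = 2/(1+0.050649); ω* = 2/1.050649 = 1.90359.
ρ_SOR = ω* − 1 = 1.90359 − 1 = 0.90359.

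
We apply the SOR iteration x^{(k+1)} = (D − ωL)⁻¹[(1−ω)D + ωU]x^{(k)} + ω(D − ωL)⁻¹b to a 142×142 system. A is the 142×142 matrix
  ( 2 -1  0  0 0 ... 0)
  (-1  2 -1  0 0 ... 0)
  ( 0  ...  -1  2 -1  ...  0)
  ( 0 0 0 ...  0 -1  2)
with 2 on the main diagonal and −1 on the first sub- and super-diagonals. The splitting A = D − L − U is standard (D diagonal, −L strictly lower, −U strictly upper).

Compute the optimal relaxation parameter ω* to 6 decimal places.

B_J for the 142×142 system has eigenvalues cos(kπ/143); ρ_J = cos(π/143) = 0.999759.
√(1 − cos²(π/143)) = sin(π/143) ≈ 0.0219674.
So ω* = 2/1.0219674 = 1.957010 (Young).
[ρ_SOR] ω* − 1 = 0.957010.

ω* = 1.957010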